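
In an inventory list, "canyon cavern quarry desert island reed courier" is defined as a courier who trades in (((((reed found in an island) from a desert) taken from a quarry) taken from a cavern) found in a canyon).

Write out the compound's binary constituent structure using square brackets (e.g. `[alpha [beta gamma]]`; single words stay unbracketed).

[[canyon [cavern [quarry [desert [island reed]]]]] courier]

Overall it is a kind of courier; the modifier is "canyon cavern quarry desert island reed".
"canyon cavern quarry desert island reed" → head "reed" (specifically "cavern quarry desert island reed"), modifier "canyon".
"cavern quarry desert island reed" → head "reed" (specifically "quarry desert island reed"), modifier "cavern".
"quarry desert island reed" → head "reed" (specifically "desert island reed"), modifier "quarry".
"desert island reed" → head "reed" (specifically "island reed"), modifier "desert".
"island reed" → head "reed", modifier "island".
So the structure is [[canyon [cavern [quarry [desert [island reed]]]]] courier].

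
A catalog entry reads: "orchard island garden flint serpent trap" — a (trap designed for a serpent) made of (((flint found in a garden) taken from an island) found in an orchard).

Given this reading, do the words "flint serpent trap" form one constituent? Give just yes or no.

no

The top-level split is [orchard island garden flint] [serpent trap]; the full structure is [[orchard [island [garden flint]]] [serpent trap]].
"flint serpent trap" straddles a constituent boundary, so it is not a single unit.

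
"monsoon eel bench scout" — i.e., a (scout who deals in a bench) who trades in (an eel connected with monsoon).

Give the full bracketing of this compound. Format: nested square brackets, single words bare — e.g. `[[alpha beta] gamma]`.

Whole compound: head "scout" (specifically "bench scout"), modifier "monsoon eel".
Inside "monsoon eel": head "eel", modifier "monsoon".
Inside "bench scout": head "scout", modifier "bench".
Assembled: [[monsoon eel] [bench scout]].

[[monsoon eel] [bench scout]]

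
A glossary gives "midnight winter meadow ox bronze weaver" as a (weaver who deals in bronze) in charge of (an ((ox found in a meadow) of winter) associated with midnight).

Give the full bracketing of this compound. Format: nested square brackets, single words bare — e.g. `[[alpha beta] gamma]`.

At the top level: head "weaver" (specifically "bronze weaver"); modifier "midnight winter meadow ox".
Within "midnight winter meadow ox", the head is "ox" (specifically "winter meadow ox") and the modifier is "midnight".
Within "winter meadow ox", the head is "ox" (specifically "meadow ox") and the modifier is "winter".
Within "meadow ox", the head is "ox" and the modifier is "meadow".
Within "bronze weaver", the head is "weaver" and the modifier is "bronze".
Assembled: [[midnight [winter [meadow ox]]] [bronze weaver]].

[[midnight [winter [meadow ox]]] [bronze weaver]]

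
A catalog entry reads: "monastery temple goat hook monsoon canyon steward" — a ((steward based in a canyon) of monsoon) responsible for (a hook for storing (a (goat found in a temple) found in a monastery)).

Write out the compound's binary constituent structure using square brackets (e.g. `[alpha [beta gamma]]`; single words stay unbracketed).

Overall it is a kind of steward (specifically "monsoon canyon steward"); the modifier is "monastery temple goat hook".
Inside "monastery temple goat hook": head "hook", modifier "monastery temple goat".
Inside "monastery temple goat": head "goat" (specifically "temple goat"), modifier "monastery".
Inside "temple goat": head "goat", modifier "temple".
Inside "monsoon canyon steward": head "steward" (specifically "canyon steward"), modifier "monsoon".
Inside "canyon steward": head "steward", modifier "canyon".
Assembled: [[[monastery [temple goat]] hook] [monsoon [canyon steward]]].

[[[monastery [temple goat]] hook] [monsoon [canyon steward]]]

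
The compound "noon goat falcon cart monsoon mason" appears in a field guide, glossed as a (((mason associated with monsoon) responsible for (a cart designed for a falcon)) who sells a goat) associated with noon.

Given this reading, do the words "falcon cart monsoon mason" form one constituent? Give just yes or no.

The paraphrase groups the words so that "falcon cart monsoon mason" is one unit: it corresponds to a single parenthesized sub-phrase.
The full structure is [noon [goat [[falcon cart] [monsoon mason]]]], in which [falcon cart monsoon mason] is a constituent.

yes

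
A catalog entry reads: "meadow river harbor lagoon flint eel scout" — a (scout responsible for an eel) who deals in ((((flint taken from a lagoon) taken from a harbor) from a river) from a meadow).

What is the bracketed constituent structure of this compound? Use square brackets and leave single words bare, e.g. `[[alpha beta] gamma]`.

At the top level: head "scout" (specifically "eel scout"); modifier "meadow river harbor lagoon flint".
Inside "meadow river harbor lagoon flint": head "flint" (specifically "river harbor lagoon flint"), modifier "meadow".
Inside "river harbor lagoon flint": head "flint" (specifically "harbor lagoon flint"), modifier "river".
Inside "harbor lagoon flint": head "flint" (specifically "lagoon flint"), modifier "harbor".
Inside "lagoon flint": head "flint", modifier "lagoon".
Inside "eel scout": head "scout", modifier "eel".
Putting it together: [[meadow [river [harbor [lagoon flint]]]] [eel scout]].

[[meadow [river [harbor [lagoon flint]]]] [eel scout]]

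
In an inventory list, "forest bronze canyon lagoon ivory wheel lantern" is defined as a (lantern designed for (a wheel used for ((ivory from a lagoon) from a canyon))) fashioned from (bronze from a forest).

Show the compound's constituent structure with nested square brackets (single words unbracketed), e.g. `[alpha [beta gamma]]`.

[[forest bronze] [[[canyon [lagoon ivory]] wheel] lantern]]

The outermost head in the paraphrase is "lantern" (specifically "canyon lagoon ivory wheel lantern"), modified by "forest bronze".
Inside "forest bronze": head "bronze", modifier "forest".
Inside "canyon lagoon ivory wheel lantern": head "lantern", modifier "canyon lagoon ivory wheel".
Inside "canyon lagoon ivory wheel": head "wheel", modifier "canyon lagoon ivory".
Inside "canyon lagoon ivory": head "ivory" (specifically "lagoon ivory"), modifier "canyon".
Inside "lagoon ivory": head "ivory", modifier "lagoon".
Putting it together: [[forest bronze] [[[canyon [lagoon ivory]] wheel] lantern]].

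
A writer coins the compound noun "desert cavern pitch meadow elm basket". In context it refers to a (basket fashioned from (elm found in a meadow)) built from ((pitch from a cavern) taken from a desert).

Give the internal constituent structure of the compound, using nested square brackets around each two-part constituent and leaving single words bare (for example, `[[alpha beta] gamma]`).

Whole compound: head "basket" (specifically "meadow elm basket"), modifier "desert cavern pitch".
"desert cavern pitch" → head "pitch" (specifically "cavern pitch"), modifier "desert".
"cavern pitch" → head "pitch", modifier "cavern".
"meadow elm basket" → head "basket", modifier "meadow elm".
"meadow elm" → head "elm", modifier "meadow".
So the structure is [[desert [cavern pitch]] [[meadow elm] basket]].

[[desert [cavern pitch]] [[meadow elm] basket]]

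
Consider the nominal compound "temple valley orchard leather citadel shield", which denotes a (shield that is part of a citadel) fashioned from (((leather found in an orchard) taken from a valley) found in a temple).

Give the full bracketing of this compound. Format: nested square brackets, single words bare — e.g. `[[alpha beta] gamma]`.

Overall it is a kind of shield (specifically "citadel shield"); the modifier is "temple valley orchard leather".
"temple valley orchard leather" → head "leather" (specifically "valley orchard leather"), modifier "temple".
"valley orchard leather" → head "leather" (specifically "orchard leather"), modifier "valley".
"orchard leather" → head "leather", modifier "orchard".
"citadel shield" → head "shield", modifier "citadel".
Putting it together: [[temple [valley [orchard leather]]] [citadel shield]].

[[temple [valley [orchard leather]]] [citadel shield]]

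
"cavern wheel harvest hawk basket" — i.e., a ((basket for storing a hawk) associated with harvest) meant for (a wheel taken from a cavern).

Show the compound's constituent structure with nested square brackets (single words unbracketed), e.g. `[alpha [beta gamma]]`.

Overall it is a kind of basket (specifically "harvest hawk basket"); the modifier is "cavern wheel".
Within "cavern wheel", the head is "wheel" and the modifier is "cavern".
Within "harvest hawk basket", the head is "basket" (specifically "hawk basket") and the modifier is "harvest".
Within "hawk basket", the head is "basket" and the modifier is "hawk".
Assembled: [[cavern wheel] [harvest [hawk basket]]].

[[cavern wheel] [harvest [hawk basket]]]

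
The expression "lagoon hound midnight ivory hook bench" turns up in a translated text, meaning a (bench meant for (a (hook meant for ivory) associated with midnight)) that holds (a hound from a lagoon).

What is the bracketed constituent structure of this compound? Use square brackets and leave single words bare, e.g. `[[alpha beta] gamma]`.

At the top level: head "bench" (specifically "midnight ivory hook bench"); modifier "lagoon hound".
Inside "lagoon hound": head "hound", modifier "lagoon".
Inside "midnight ivory hook bench": head "bench", modifier "midnight ivory hook".
Inside "midnight ivory hook": head "hook" (specifically "ivory hook"), modifier "midnight".
Inside "ivory hook": head "hook", modifier "ivory".
So the structure is [[lagoon hound] [[midnight [ivory hook]] bench]].

[[lagoon hound] [[midnight [ivory hook]] bench]]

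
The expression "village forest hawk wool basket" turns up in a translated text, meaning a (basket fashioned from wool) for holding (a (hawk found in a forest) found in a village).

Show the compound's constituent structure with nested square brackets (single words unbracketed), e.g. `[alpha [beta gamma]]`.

Whole compound: head "basket" (specifically "wool basket"), modifier "village forest hawk".
Within "village forest hawk", the head is "hawk" (specifically "forest hawk") and the modifier is "village".
Within "forest hawk", the head is "hawk" and the modifier is "forest".
Within "wool basket", the head is "basket" and the modifier is "wool".
Assembled: [[village [forest hawk]] [wool basket]].

[[village [forest hawk]] [wool basket]]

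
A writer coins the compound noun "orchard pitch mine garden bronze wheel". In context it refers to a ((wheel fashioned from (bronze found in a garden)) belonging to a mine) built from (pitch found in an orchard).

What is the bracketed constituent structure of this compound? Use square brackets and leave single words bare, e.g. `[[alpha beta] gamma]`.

[[orchard pitch] [mine [[garden bronze] wheel]]]

Overall it is a kind of wheel (specifically "mine garden bronze wheel"); the modifier is "orchard pitch".
Inside "orchard pitch": head "pitch", modifier "orchard".
Inside "mine garden bronze wheel": head "wheel" (specifically "garden bronze wheel"), modifier "mine".
Inside "garden bronze wheel": head "wheel", modifier "garden bronze".
Inside "garden bronze": head "bronze", modifier "garden".
Putting it together: [[orchard pitch] [mine [[garden bronze] wheel]]].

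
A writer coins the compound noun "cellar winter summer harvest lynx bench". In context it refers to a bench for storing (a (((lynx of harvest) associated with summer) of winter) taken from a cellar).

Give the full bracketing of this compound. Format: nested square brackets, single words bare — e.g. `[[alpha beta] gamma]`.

[[cellar [winter [summer [harvest lynx]]]] bench]

Overall it is a kind of bench; the modifier is "cellar winter summer harvest lynx".
Within "cellar winter summer harvest lynx", the head is "lynx" (specifically "winter summer harvest lynx") and the modifier is "cellar".
Within "winter summer harvest lynx", the head is "lynx" (specifically "summer harvest lynx") and the modifier is "winter".
Within "summer harvest lynx", the head is "lynx" (specifically "harvest lynx") and the modifier is "summer".
Within "harvest lynx", the head is "lynx" and the modifier is "harvest".
Assembled: [[cellar [winter [summer [harvest lynx]]]] bench].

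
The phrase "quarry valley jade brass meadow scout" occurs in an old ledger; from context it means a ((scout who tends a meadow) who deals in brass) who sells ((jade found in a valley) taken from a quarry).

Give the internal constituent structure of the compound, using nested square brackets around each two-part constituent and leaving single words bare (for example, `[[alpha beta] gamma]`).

[[quarry [valley jade]] [brass [meadow scout]]]

At the top level: head "scout" (specifically "brass meadow scout"); modifier "quarry valley jade".
"quarry valley jade" → head "jade" (specifically "valley jade"), modifier "quarry".
"valley jade" → head "jade", modifier "valley".
"brass meadow scout" → head "scout" (specifically "meadow scout"), modifier "brass".
"meadow scout" → head "scout", modifier "meadow".
Putting it together: [[quarry [valley jade]] [brass [meadow scout]]].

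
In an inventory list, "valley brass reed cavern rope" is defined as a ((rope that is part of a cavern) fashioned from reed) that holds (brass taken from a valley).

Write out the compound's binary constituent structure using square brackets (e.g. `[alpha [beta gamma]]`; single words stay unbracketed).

At the top level: head "rope" (specifically "reed cavern rope"); modifier "valley brass".
Within "valley brass", the head is "brass" and the modifier is "valley".
Within "reed cavern rope", the head is "rope" (specifically "cavern rope") and the modifier is "reed".
Within "cavern rope", the head is "rope" and the modifier is "cavern".
So the structure is [[valley brass] [reed [cavern rope]]].

[[valley brass] [reed [cavern rope]]]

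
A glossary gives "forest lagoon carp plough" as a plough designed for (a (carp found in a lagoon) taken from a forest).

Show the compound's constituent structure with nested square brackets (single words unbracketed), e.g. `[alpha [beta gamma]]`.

[[forest [lagoon carp]] plough]

At the top level: head "plough"; modifier "forest lagoon carp".
"forest lagoon carp" → head "carp" (specifically "lagoon carp"), modifier "forest".
"lagoon carp" → head "carp", modifier "lagoon".
So the structure is [[forest [lagoon carp]] plough].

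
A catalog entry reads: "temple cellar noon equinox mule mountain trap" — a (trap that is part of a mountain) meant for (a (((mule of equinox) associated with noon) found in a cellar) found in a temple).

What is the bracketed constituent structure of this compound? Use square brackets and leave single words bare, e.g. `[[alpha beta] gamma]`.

At the top level: head "trap" (specifically "mountain trap"); modifier "temple cellar noon equinox mule".
Inside "temple cellar noon equinox mule": head "mule" (specifically "cellar noon equinox mule"), modifier "temple".
Inside "cellar noon equinox mule": head "mule" (specifically "noon equinox mule"), modifier "cellar".
Inside "noon equinox mule": head "mule" (specifically "equinox mule"), modifier "noon".
Inside "equinox mule": head "mule", modifier "equinox".
Inside "mountain trap": head "trap", modifier "mountain".
Assembled: [[temple [cellar [noon [equinox mule]]]] [mountain trap]].

[[temple [cellar [noon [equinox mule]]]] [mountain trap]]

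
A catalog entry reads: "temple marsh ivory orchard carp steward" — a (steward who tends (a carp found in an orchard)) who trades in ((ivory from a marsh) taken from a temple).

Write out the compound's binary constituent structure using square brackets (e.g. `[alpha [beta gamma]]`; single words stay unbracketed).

Whole compound: head "steward" (specifically "orchard carp steward"), modifier "temple marsh ivory".
Within "temple marsh ivory", the head is "ivory" (specifically "marsh ivory") and the modifier is "temple".
Within "marsh ivory", the head is "ivory" and the modifier is "marsh".
Within "orchard carp steward", the head is "steward" and the modifier is "orchard carp".
Within "orchard carp", the head is "carp" and the modifier is "orchard".
Assembled: [[temple [marsh ivory]] [[orchard carp] steward]].

[[temple [marsh ivory]] [[orchard carp] steward]]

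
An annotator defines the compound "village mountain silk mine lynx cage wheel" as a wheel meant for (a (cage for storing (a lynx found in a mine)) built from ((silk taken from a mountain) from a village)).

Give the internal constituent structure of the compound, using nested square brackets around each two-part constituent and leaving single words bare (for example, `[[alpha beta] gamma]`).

[[[village [mountain silk]] [[mine lynx] cage]] wheel]

Whole compound: head "wheel", modifier "village mountain silk mine lynx cage".
"village mountain silk mine lynx cage" → head "cage" (specifically "mine lynx cage"), modifier "village mountain silk".
"village mountain silk" → head "silk" (specifically "mountain silk"), modifier "village".
"mountain silk" → head "silk", modifier "mountain".
"mine lynx cage" → head "cage", modifier "mine lynx".
"mine lynx" → head "lynx", modifier "mine".
So the structure is [[[village [mountain silk]] [[mine lynx] cage]] wheel].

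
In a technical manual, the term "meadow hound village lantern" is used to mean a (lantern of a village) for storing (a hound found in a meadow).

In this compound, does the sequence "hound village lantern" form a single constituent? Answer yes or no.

The top-level split is [meadow hound] [village lantern]; the full structure is [[meadow hound] [village lantern]].
"hound village lantern" straddles a constituent boundary, so it is not a single unit.

no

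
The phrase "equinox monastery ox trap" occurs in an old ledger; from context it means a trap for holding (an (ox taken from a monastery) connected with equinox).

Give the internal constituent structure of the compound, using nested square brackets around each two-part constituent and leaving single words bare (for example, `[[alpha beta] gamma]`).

Overall it is a kind of trap; the modifier is "equinox monastery ox".
Within "equinox monastery ox", the head is "ox" (specifically "monastery ox") and the modifier is "equinox".
Within "monastery ox", the head is "ox" and the modifier is "monastery".
Assembled: [[equinox [monastery ox]] trap].

[[equinox [monastery ox]] trap]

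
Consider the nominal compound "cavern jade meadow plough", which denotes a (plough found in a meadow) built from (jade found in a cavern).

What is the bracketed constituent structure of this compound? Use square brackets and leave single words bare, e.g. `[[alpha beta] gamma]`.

At the top level: head "plough" (specifically "meadow plough"); modifier "cavern jade".
Within "cavern jade", the head is "jade" and the modifier is "cavern".
Within "meadow plough", the head is "plough" and the modifier is "meadow".
Assembled: [[cavern jade] [meadow plough]].

[[cavern jade] [meadow plough]]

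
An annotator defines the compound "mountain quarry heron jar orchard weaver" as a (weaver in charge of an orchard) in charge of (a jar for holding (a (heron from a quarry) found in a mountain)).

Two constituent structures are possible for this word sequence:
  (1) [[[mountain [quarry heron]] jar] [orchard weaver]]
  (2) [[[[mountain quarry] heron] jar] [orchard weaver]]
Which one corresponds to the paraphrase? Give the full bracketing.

[[[mountain [quarry heron]] jar] [orchard weaver]]

The paraphrase's head is the "weaver" part ("orchard weaver"); its modifier is "mountain quarry heron jar".
That top-level split, carried through the inner groups, gives [[[mountain [quarry heron]] jar] [orchard weaver]].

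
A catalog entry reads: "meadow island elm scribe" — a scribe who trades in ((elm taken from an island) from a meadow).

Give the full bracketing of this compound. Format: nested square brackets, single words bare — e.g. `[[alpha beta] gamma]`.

[[meadow [island elm]] scribe]

At the top level: head "scribe"; modifier "meadow island elm".
Within "meadow island elm", the head is "elm" (specifically "island elm") and the modifier is "meadow".
Within "island elm", the head is "elm" and the modifier is "island".
Assembled: [[meadow [island elm]] scribe].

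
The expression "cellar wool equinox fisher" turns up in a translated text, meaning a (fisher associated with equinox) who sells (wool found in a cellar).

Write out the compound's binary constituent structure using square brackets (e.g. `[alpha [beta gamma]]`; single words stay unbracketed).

[[cellar wool] [equinox fisher]]

The outermost head in the paraphrase is "fisher" (specifically "equinox fisher"), modified by "cellar wool".
Within "cellar wool", the head is "wool" and the modifier is "cellar".
Within "equinox fisher", the head is "fisher" and the modifier is "equinox".
So the structure is [[cellar wool] [equinox fisher]].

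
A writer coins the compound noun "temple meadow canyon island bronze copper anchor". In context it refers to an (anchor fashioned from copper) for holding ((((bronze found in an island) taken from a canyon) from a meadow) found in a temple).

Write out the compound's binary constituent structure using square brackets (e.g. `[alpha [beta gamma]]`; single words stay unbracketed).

[[temple [meadow [canyon [island bronze]]]] [copper anchor]]

The outermost head in the paraphrase is "anchor" (specifically "copper anchor"), modified by "temple meadow canyon island bronze".
Inside "temple meadow canyon island bronze": head "bronze" (specifically "meadow canyon island bronze"), modifier "temple".
Inside "meadow canyon island bronze": head "bronze" (specifically "canyon island bronze"), modifier "meadow".
Inside "canyon island bronze": head "bronze" (specifically "island bronze"), modifier "canyon".
Inside "island bronze": head "bronze", modifier "island".
Inside "copper anchor": head "anchor", modifier "copper".
So the structure is [[temple [meadow [canyon [island bronze]]]] [copper anchor]].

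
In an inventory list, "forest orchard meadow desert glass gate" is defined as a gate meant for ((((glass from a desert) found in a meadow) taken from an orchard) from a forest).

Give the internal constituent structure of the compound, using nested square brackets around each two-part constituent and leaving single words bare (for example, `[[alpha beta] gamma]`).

At the top level: head "gate"; modifier "forest orchard meadow desert glass".
Within "forest orchard meadow desert glass", the head is "glass" (specifically "orchard meadow desert glass") and the modifier is "forest".
Within "orchard meadow desert glass", the head is "glass" (specifically "meadow desert glass") and the modifier is "orchard".
Within "meadow desert glass", the head is "glass" (specifically "desert glass") and the modifier is "meadow".
Within "desert glass", the head is "glass" and the modifier is "desert".
Assembled: [[forest [orchard [meadow [desert glass]]]] gate].

[[forest [orchard [meadow [desert glass]]]] gate]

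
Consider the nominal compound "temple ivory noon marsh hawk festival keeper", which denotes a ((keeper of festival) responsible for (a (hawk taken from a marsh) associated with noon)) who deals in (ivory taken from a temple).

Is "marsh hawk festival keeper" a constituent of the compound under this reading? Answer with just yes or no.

no

The top-level split is [temple ivory] [noon marsh hawk festival keeper]; the full structure is [[temple ivory] [[noon [marsh hawk]] [festival keeper]]].
"marsh hawk festival keeper" straddles a constituent boundary, so it is not a single unit.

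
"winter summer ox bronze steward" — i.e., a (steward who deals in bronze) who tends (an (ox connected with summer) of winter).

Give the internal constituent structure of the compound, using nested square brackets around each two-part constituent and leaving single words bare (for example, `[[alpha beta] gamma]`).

[[winter [summer ox]] [bronze steward]]

At the top level: head "steward" (specifically "bronze steward"); modifier "winter summer ox".
"winter summer ox" → head "ox" (specifically "summer ox"), modifier "winter".
"summer ox" → head "ox", modifier "summer".
"bronze steward" → head "steward", modifier "bronze".
Assembled: [[winter [summer ox]] [bronze steward]].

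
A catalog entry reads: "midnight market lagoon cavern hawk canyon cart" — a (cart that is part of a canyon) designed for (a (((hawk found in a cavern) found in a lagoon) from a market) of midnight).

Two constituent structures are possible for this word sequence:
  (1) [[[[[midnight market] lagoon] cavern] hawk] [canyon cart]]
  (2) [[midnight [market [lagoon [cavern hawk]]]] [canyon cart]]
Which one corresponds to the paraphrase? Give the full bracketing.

[[midnight [market [lagoon [cavern hawk]]]] [canyon cart]]

The paraphrase's head is the "cart" part ("canyon cart"); its modifier is "midnight market lagoon cavern hawk".
That top-level split, carried through the inner groups, gives [[midnight [market [lagoon [cavern hawk]]]] [canyon cart]].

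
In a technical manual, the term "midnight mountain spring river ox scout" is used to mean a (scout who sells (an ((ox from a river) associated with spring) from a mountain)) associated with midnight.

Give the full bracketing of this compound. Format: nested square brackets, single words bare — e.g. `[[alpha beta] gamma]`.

Whole compound: head "scout" (specifically "mountain spring river ox scout"), modifier "midnight".
Within "mountain spring river ox scout", the head is "scout" and the modifier is "mountain spring river ox".
Within "mountain spring river ox", the head is "ox" (specifically "spring river ox") and the modifier is "mountain".
Within "spring river ox", the head is "ox" (specifically "river ox") and the modifier is "spring".
Within "river ox", the head is "ox" and the modifier is "river".
Putting it together: [midnight [[mountain [spring [river ox]]] scout]].

[midnight [[mountain [spring [river ox]]] scout]]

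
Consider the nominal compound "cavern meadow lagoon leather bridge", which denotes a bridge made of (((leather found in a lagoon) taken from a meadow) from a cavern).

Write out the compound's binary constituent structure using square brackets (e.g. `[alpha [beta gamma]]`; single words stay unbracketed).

Overall it is a kind of bridge; the modifier is "cavern meadow lagoon leather".
"cavern meadow lagoon leather" → head "leather" (specifically "meadow lagoon leather"), modifier "cavern".
"meadow lagoon leather" → head "leather" (specifically "lagoon leather"), modifier "meadow".
"lagoon leather" → head "leather", modifier "lagoon".
So the structure is [[cavern [meadow [lagoon leather]]] bridge].

[[cavern [meadow [lagoon leather]]] bridge]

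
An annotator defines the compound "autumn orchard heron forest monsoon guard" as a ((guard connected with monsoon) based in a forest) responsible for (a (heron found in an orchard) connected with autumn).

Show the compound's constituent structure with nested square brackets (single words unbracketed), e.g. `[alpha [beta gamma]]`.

[[autumn [orchard heron]] [forest [monsoon guard]]]

Whole compound: head "guard" (specifically "forest monsoon guard"), modifier "autumn orchard heron".
Within "autumn orchard heron", the head is "heron" (specifically "orchard heron") and the modifier is "autumn".
Within "orchard heron", the head is "heron" and the modifier is "orchard".
Within "forest monsoon guard", the head is "guard" (specifically "monsoon guard") and the modifier is "forest".
Within "monsoon guard", the head is "guard" and the modifier is "monsoon".
So the structure is [[autumn [orchard heron]] [forest [monsoon guard]]].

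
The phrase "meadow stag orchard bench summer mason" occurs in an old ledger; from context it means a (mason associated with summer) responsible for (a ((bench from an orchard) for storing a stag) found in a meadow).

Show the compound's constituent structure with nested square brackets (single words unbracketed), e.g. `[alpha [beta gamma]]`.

At the top level: head "mason" (specifically "summer mason"); modifier "meadow stag orchard bench".
Within "meadow stag orchard bench", the head is "bench" (specifically "stag orchard bench") and the modifier is "meadow".
Within "stag orchard bench", the head is "bench" (specifically "orchard bench") and the modifier is "stag".
Within "orchard bench", the head is "bench" and the modifier is "orchard".
Within "summer mason", the head is "mason" and the modifier is "summer".
So the structure is [[meadow [stag [orchard bench]]] [summer mason]].

[[meadow [stag [orchard bench]]] [summer mason]]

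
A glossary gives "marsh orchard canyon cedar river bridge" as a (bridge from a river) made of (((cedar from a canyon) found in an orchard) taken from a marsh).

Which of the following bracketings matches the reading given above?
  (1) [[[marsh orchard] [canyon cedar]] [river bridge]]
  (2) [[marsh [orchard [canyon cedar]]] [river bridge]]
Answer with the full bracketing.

[[marsh [orchard [canyon cedar]]] [river bridge]]

The paraphrase's head is the "bridge" part ("river bridge"); its modifier is "marsh orchard canyon cedar".
That top-level split, carried through the inner groups, gives [[marsh [orchard [canyon cedar]]] [river bridge]].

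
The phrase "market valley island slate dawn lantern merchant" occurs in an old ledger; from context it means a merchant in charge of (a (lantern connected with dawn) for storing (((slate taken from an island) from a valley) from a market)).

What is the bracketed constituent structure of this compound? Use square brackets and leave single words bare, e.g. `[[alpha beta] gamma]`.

[[[market [valley [island slate]]] [dawn lantern]] merchant]

Overall it is a kind of merchant; the modifier is "market valley island slate dawn lantern".
"market valley island slate dawn lantern" → head "lantern" (specifically "dawn lantern"), modifier "market valley island slate".
"market valley island slate" → head "slate" (specifically "valley island slate"), modifier "market".
"valley island slate" → head "slate" (specifically "island slate"), modifier "valley".
"island slate" → head "slate", modifier "island".
"dawn lantern" → head "lantern", modifier "dawn".
Putting it together: [[[market [valley [island slate]]] [dawn lantern]] merchant].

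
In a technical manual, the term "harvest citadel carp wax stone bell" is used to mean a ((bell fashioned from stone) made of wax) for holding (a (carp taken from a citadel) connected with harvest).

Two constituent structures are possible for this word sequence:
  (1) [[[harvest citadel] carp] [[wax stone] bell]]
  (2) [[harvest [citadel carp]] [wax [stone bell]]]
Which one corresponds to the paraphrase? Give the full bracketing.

The paraphrase's head is the "bell" part ("wax stone bell"); its modifier is "harvest citadel carp".
That top-level split, carried through the inner groups, gives [[harvest [citadel carp]] [wax [stone bell]]].

[[harvest [citadel carp]] [wax [stone bell]]]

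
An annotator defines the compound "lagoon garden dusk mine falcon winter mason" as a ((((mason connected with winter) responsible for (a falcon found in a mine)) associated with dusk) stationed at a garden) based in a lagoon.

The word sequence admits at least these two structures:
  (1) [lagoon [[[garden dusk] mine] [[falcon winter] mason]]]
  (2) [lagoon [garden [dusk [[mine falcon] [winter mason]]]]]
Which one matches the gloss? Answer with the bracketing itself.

The paraphrase's head is the "mason" part ("garden dusk mine falcon winter mason"); its modifier is "lagoon".
That top-level split, carried through the inner groups, gives [lagoon [garden [dusk [[mine falcon] [winter mason]]]]].

[lagoon [garden [dusk [[mine falcon] [winter mason]]]]]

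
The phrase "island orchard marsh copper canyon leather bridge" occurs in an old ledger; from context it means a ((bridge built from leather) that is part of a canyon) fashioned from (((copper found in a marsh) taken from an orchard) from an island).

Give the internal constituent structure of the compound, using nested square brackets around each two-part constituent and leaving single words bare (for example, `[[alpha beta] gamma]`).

[[island [orchard [marsh copper]]] [canyon [leather bridge]]]

Whole compound: head "bridge" (specifically "canyon leather bridge"), modifier "island orchard marsh copper".
"island orchard marsh copper" → head "copper" (specifically "orchard marsh copper"), modifier "island".
"orchard marsh copper" → head "copper" (specifically "marsh copper"), modifier "orchard".
"marsh copper" → head "copper", modifier "marsh".
"canyon leather bridge" → head "bridge" (specifically "leather bridge"), modifier "canyon".
"leather bridge" → head "bridge", modifier "leather".
So the structure is [[island [orchard [marsh copper]]] [canyon [leather bridge]]].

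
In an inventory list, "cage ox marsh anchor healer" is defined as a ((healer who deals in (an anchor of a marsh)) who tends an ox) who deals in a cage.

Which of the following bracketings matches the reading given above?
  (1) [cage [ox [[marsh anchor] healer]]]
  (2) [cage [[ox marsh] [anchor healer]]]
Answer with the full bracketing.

[cage [ox [[marsh anchor] healer]]]

The paraphrase's head is the "healer" part ("ox marsh anchor healer"); its modifier is "cage".
That top-level split, carried through the inner groups, gives [cage [ox [[marsh anchor] healer]]].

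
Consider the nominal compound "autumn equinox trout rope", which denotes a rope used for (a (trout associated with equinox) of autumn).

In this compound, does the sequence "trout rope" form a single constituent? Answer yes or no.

no

The top-level split is [autumn equinox trout] [rope]; the full structure is [[autumn [equinox trout]] rope].
"trout rope" straddles a constituent boundary, so it is not a single unit.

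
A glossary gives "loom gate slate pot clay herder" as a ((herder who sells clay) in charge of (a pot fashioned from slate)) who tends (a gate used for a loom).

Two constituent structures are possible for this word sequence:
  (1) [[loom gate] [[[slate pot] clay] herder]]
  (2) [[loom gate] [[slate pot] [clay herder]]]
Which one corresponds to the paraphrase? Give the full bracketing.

[[loom gate] [[slate pot] [clay herder]]]

The paraphrase's head is the "herder" part ("slate pot clay herder"); its modifier is "loom gate".
That top-level split, carried through the inner groups, gives [[loom gate] [[slate pot] [clay herder]]].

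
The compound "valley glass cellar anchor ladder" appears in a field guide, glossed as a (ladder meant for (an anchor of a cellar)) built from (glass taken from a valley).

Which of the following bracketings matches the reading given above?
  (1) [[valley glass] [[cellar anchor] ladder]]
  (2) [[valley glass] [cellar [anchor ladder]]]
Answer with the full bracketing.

[[valley glass] [[cellar anchor] ladder]]

The paraphrase's head is the "ladder" part ("cellar anchor ladder"); its modifier is "valley glass".
That top-level split, carried through the inner groups, gives [[valley glass] [[cellar anchor] ladder]].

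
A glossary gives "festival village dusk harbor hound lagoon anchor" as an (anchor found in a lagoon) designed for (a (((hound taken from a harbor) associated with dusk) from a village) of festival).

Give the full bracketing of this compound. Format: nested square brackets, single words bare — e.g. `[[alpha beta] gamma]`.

The outermost head in the paraphrase is "anchor" (specifically "lagoon anchor"), modified by "festival village dusk harbor hound".
"festival village dusk harbor hound" → head "hound" (specifically "village dusk harbor hound"), modifier "festival".
"village dusk harbor hound" → head "hound" (specifically "dusk harbor hound"), modifier "village".
"dusk harbor hound" → head "hound" (specifically "harbor hound"), modifier "dusk".
"harbor hound" → head "hound", modifier "harbor".
"lagoon anchor" → head "anchor", modifier "lagoon".
Putting it together: [[festival [village [dusk [harbor hound]]]] [lagoon anchor]].

[[festival [village [dusk [harbor hound]]]] [lagoon anchor]]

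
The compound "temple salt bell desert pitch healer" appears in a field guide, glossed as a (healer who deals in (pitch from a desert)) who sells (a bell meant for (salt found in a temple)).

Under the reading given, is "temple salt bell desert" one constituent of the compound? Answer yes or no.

no

The top-level split is [temple salt bell] [desert pitch healer]; the full structure is [[[temple salt] bell] [[desert pitch] healer]].
"temple salt bell desert" straddles a constituent boundary, so it is not a single unit.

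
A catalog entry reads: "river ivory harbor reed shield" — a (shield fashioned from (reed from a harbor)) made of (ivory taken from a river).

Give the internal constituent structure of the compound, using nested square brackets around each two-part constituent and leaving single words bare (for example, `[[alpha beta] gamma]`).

The outermost head in the paraphrase is "shield" (specifically "harbor reed shield"), modified by "river ivory".
Inside "river ivory": head "ivory", modifier "river".
Inside "harbor reed shield": head "shield", modifier "harbor reed".
Inside "harbor reed": head "reed", modifier "harbor".
Assembled: [[river ivory] [[harbor reed] shield]].

[[river ivory] [[harbor reed] shield]]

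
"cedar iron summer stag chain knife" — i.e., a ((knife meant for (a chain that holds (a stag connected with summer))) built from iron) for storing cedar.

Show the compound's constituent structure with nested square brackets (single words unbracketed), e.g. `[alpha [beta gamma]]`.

[cedar [iron [[[summer stag] chain] knife]]]

Whole compound: head "knife" (specifically "iron summer stag chain knife"), modifier "cedar".
"iron summer stag chain knife" → head "knife" (specifically "summer stag chain knife"), modifier "iron".
"summer stag chain knife" → head "knife", modifier "summer stag chain".
"summer stag chain" → head "chain", modifier "summer stag".
"summer stag" → head "stag", modifier "summer".
So the structure is [cedar [iron [[[summer stag] chain] knife]]].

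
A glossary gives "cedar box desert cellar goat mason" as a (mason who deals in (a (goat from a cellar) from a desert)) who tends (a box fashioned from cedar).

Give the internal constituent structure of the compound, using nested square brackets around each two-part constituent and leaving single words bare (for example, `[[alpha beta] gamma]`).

The outermost head in the paraphrase is "mason" (specifically "desert cellar goat mason"), modified by "cedar box".
Within "cedar box", the head is "box" and the modifier is "cedar".
Within "desert cellar goat mason", the head is "mason" and the modifier is "desert cellar goat".
Within "desert cellar goat", the head is "goat" (specifically "cellar goat") and the modifier is "desert".
Within "cellar goat", the head is "goat" and the modifier is "cellar".
So the structure is [[cedar box] [[desert [cellar goat]] mason]].

[[cedar box] [[desert [cellar goat]] mason]]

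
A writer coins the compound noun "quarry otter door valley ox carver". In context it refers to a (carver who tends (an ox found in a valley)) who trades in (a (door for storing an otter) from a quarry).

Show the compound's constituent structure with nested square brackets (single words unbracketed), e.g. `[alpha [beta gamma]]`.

[[quarry [otter door]] [[valley ox] carver]]

Whole compound: head "carver" (specifically "valley ox carver"), modifier "quarry otter door".
"quarry otter door" → head "door" (specifically "otter door"), modifier "quarry".
"otter door" → head "door", modifier "otter".
"valley ox carver" → head "carver", modifier "valley ox".
"valley ox" → head "ox", modifier "valley".
Putting it together: [[quarry [otter door]] [[valley ox] carver]].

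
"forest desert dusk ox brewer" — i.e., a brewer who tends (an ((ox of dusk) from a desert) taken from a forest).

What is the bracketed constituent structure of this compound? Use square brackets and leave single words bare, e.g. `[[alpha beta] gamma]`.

[[forest [desert [dusk ox]]] brewer]

Whole compound: head "brewer", modifier "forest desert dusk ox".
Inside "forest desert dusk ox": head "ox" (specifically "desert dusk ox"), modifier "forest".
Inside "desert dusk ox": head "ox" (specifically "dusk ox"), modifier "desert".
Inside "dusk ox": head "ox", modifier "dusk".
Assembled: [[forest [desert [dusk ox]]] brewer].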